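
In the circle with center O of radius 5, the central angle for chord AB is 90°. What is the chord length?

Drop a perpendicular from the center to the chord, bisecting both the chord and the central angle.
Each half-chord = r sin(θ/2) = 5 sin(45°).
The full chord = 2 × 5 × sin(45°) = 5*sqrt(2).

5*sqrt(2)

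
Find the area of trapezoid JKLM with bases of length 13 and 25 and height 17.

Area = (13 + 25) * 17 / 2 = 646 / 2 = 323

323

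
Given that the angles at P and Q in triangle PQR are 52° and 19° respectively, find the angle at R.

The interior angles sum to 180°: angle R = 180 - 52 - 19 = 109°.
The triangle is obtuse (angles 52°, 19°, 109°).

109 degrees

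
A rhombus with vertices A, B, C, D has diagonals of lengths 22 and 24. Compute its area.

The diagonals of a rhombus divide it into four right triangles.
Each triangle has legs 22/ 2 = 11 and 24/2 = 12, so each has area (1/2)*11*12 = 66.
Four such triangles give total area = (d1 * d2) / 2 = 264.

264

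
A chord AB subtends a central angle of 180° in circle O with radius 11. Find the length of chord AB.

Chord length = 2r sin(θ/2)
= 2 × 11 × sin(180°/2)
= 2 × 11 × sin(90°)
= 22

22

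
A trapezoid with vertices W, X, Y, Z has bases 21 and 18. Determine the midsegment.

The midsegment (median) of a trapezoid connects the midpoints of the non-parallel sides.
Its length is the average of the two bases: (21 + 18) / 2 = 39/2.

39/2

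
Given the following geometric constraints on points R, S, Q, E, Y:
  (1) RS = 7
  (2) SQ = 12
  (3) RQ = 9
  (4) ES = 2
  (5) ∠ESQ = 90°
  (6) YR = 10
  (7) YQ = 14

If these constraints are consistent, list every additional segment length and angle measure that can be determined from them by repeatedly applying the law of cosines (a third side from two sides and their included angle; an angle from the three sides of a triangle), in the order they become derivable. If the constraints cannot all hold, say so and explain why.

The constraints are consistent. Derivable facts, in order:
After 1 step:
- QE = 2·√37
- ∠QRS = 96.38°
- ∠QRY = 94.78°
- ∠QSR = 48.19°
- ∠QYR = 39.84°
- ∠RQS = 35.43°
- ∠RQY = 45.38°
After 2 steps:
- ∠EQS = 9.46°
- ∠QES = 80.54°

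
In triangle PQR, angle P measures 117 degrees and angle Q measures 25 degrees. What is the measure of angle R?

The interior angles sum to 180°: angle R = 180 - 117 - 25 = 38°.
The triangle is obtuse (angles 117°, 25°, 38°).

38 degrees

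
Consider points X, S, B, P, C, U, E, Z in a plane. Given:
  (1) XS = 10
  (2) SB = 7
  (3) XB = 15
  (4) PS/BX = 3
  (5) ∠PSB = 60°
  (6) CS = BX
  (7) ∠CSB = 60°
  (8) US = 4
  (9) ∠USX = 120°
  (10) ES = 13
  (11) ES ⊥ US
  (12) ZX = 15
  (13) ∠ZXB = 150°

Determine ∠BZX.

Step 1: By the law of cosines on triangle ZXB: ZB² = 15² + 15² − 2·15·15·cos(150°) = 839.71, so ZB ≈ 28.98.
Step 2: By the inverse law of cosines on triangle BZX: cos(∠BZX) = (28.98² + 15² − 15²) / (2·28.98·15) = 839.71/869.33 = 0.9659, so ∠BZX = 15°.

Therefore, the measure of angle ∠BZX = 15°.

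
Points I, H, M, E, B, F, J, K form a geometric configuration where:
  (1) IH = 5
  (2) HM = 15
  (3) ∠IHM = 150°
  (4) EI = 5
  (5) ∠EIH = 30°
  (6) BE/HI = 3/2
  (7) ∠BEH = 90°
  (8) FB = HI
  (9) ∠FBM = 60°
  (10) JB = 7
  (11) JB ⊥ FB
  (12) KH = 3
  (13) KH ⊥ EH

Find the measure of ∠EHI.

Step 1: By the law of cosines on triangle HIE: HE² = 5² + 5² − 2·5·5·cos(30°) = 6.7, so HE ≈ 2.59.
Step 2: By the inverse law of cosines on triangle EHI: cos(∠EHI) = (2.59² + 5² − 5²) / (2·2.59·5) = 6.7/25.88 = 0.2588, so ∠EHI = 75°.

Therefore, the measure of angle ∠EHI = 75°.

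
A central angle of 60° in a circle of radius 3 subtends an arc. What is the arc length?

The full circumference is 2πr = 2π(3) = 6*pi.
The arc spans 60° out of 360°, which is a fraction of 1/6.
Arc length = 6*pi × 1/6 = pi.

pi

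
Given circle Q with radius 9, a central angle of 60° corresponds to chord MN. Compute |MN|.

Chord length = 2r sin(θ/2)
= 2 × 9 × sin(60°/2)
= 2 × 9 × sin(30°)
= 9

9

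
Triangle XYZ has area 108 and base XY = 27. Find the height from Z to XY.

Rearranging the area formula Area = (1/2) * base * height:
height = 2 * Area / base = 2 * 108 / 27 = 8.

8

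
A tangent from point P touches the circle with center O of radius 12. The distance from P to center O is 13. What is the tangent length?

The tangent, radius, and line from the external point to the center form a right triangle.
The right angle is where the tangent meets the radius.
By the Pythagorean theorem: tangent² + 12² = 13²
tangent² = 169 - 144 = 25
tangent = 5

5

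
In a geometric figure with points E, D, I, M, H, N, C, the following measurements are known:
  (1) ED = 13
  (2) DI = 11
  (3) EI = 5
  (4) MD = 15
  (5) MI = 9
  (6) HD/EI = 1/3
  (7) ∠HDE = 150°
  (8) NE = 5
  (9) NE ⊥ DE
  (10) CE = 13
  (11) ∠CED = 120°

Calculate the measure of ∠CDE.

Step 1: By the law of cosines on triangle DEC: DC² = 13² + 13² − 2·13·13·cos(120°) = 507, so DC = 13·√3.
Step 2: By the inverse law of cosines on triangle CDE: cos(∠CDE) = ((13·√3)² + 13² − 13²) / (2·13·√3·13) = 507/585.43 = 0.866, so ∠CDE = 30°.

Therefore, the measure of angle ∠CDE = 30°.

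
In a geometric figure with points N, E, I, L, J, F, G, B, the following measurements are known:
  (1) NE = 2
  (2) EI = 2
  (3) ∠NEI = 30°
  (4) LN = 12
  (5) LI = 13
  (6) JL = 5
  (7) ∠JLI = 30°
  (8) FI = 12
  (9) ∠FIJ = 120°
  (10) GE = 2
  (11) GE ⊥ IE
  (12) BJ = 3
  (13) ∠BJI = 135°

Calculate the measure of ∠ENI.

Step 1: By the law of cosines on triangle NEI: NI² = 2² + 2² − 2·2·2·cos(30°) = 1.07, so NI ≈ 1.04.
Step 2: By the inverse law of cosines on triangle ENI: cos(∠ENI) = (2² + 1.04² − 2²) / (2·2·1.04) = 1.07/4.14 = 0.2588, so ∠ENI = 75°.

Therefore, the measure of angle ∠ENI = 75°.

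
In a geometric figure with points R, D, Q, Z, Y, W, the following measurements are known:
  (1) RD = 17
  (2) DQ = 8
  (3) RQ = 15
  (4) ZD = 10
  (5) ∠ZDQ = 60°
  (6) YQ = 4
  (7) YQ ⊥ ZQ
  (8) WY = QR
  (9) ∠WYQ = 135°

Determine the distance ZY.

Step 1: By the law of cosines on triangle ZDQ: ZQ² = 10² + 8² − 2·10·8·cos(60°) = 84, so ZQ = 2·√21.
Step 2: By the law of cosines on triangle ZQY: ZY² = (2·√21)² + 4² − 2·2·√21·4·cos(90°) = 100, so ZY = 10.

Therefore, the length of ZY = 10.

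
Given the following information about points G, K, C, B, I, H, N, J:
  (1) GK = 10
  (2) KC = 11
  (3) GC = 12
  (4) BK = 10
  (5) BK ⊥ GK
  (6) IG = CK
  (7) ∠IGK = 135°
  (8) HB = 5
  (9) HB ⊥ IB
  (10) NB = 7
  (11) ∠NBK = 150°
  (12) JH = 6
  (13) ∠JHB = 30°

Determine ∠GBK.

Step 1: By the law of cosines on triangle BKG: BG² = 10² + 10² − 2·10·10·cos(90°) = 200, so BG = 10·√2.
Step 2: By the inverse law of cosines on triangle GBK: cos(∠GBK) = ((10·√2)² + 10² − 10²) / (2·10·√2·10) = 200/282.84 = 0.7071, so ∠GBK = 45°.

Therefore, the measure of angle ∠GBK = 45°.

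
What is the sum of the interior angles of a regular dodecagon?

The sum of interior angles of an n-sided polygon is (n - 2) * 180.
For n = 12: (12 - 2) * 180 = 10 * 180 = 1800 degrees.

1800 degrees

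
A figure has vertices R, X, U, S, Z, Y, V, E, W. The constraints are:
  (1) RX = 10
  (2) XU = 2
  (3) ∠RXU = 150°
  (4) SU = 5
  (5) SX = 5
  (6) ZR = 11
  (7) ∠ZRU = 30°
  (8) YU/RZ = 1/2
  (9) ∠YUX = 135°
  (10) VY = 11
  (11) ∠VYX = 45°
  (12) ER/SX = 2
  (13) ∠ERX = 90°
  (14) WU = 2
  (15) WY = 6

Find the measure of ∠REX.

From the given relations: ER = 2·SX = 2·5 = 10.
Step 1: By the law of cosines on triangle ERX: EX² = 10² + 10² − 2·10·10·cos(90°) = 200, so EX = 10·√2.
Step 2: By the inverse law of cosines on triangle REX: cos(∠REX) = (10² + (10·√2)² − 10²) / (2·10·10·√2) = 200/282.84 = 0.7071, so ∠REX = 45°.

Therefore, the measure of angle ∠REX = 45°.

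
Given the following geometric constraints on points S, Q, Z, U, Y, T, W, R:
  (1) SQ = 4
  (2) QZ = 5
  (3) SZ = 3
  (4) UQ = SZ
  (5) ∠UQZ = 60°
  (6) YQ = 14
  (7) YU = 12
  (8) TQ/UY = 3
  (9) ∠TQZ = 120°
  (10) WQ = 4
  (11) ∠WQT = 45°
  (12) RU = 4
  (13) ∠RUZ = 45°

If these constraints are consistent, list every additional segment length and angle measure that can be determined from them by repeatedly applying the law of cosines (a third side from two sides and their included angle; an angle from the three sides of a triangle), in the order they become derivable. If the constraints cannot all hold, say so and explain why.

The constraints are consistent. Derivable facts, in order:
After 1 step:
- TW ≈ 33.29
- ZT ≈ 38.74
- ZU = √19
- ∠QSZ = 90°
- ∠QUY = 126.67°
- ∠QYU = 9.9°
- ∠QZS = 53.13°
- ∠SQZ = 36.87°
- ∠UQY = 43.43°
After 2 steps:
- ZR ≈ 3.22
- ∠QTW = 4.87°
- ∠QTZ = 6.42°
- ∠QUZ = 83.41°
- ∠QWT = 130.13°
- ∠QZT = 53.58°
- ∠QZU = 36.59°
After 3 steps:
- ∠RZU = 61.58°
- ∠URZ = 73.42°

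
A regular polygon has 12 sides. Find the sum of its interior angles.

The sum of interior angles of an n-sided polygon is (n - 2) * 180.
For n = 12: (12 - 2) * 180 = 10 * 180 = 1800 degrees.

1800 degrees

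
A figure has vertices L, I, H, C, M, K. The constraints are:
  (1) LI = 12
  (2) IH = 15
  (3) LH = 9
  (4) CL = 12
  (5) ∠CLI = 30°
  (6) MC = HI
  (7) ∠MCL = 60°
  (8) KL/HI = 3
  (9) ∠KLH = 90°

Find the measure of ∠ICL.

Step 1: By the law of cosines on triangle CLI: CI² = 12² + 12² − 2·12·12·cos(30°) = 38.58, so CI ≈ 6.21.
Step 2: By the inverse law of cosines on triangle ICL: cos(∠ICL) = (6.21² + 12² − 12²) / (2·6.21·12) = 38.58/149.08 = 0.2588, so ∠ICL = 75°.

Therefore, the measure of angle ∠ICL = 75°.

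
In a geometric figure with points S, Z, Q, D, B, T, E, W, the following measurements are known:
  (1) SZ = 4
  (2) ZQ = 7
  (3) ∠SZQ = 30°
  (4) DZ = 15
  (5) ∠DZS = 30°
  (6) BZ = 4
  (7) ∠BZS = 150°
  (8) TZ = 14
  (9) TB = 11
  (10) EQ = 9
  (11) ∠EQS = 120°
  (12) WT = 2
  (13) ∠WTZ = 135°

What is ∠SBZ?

Step 1: By the law of cosines on triangle BZS: BS² = 4² + 4² − 2·4·4·cos(150°) = 59.71, so BS ≈ 7.73.
Step 2: By the inverse law of cosines on triangle SBZ: cos(∠SBZ) = (7.73² + 4² − 4²) / (2·7.73·4) = 59.71/61.82 = 0.9659, so ∠SBZ = 15°.

Therefore, the measure of angle ∠SBZ = 15°.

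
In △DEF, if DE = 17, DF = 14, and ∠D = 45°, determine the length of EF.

Law of cosines: EF^2 = 17^2 + 14^2 - 2(17)(14)cos(45°) = 485 - 238*sqrt(2), so EF = sqrt(485 - 238*sqrt(2)).

sqrt(485 - 238*sqrt(2))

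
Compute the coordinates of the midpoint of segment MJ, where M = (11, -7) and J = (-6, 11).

The midpoint is the average of the coordinates:
x: (11 + -6)/2 = 5/2
y: (-7 + 11)/2 = 2
Midpoint = (5/2, 2)

(5/2, 2)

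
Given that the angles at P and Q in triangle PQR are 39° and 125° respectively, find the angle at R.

Let angle R = x. Then 39 + 125 + x = 180.
x = 180 - 164 = 16 degrees.

16 degrees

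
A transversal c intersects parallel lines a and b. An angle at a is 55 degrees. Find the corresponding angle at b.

Corresponding angles formed by parallel lines and a transversal are equal.
The given angle is 55 degrees.
The corresponding angle = 55 degrees.

55 degrees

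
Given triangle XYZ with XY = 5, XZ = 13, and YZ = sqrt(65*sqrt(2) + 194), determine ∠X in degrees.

When all three sides of a triangle are known, the law of cosines can be rearranged to find any angle.
cos(C) = (a² + b² - c²) / (2ab) gives cos(X) = -sqrt(2)/2.
Taking the inverse cosine: X = 135°.

135°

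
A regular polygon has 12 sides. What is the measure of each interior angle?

Each interior angle of a regular n-gon is (n - 2) * 180 / n.
For n = 12: (12 - 2) * 180 / 12 = 1800/12 = 150 degrees.

150 degrees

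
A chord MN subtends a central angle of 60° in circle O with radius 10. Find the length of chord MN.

Drop a perpendicular from the center to the chord, bisecting both the chord and the central angle.
Each half-chord = r sin(θ/2) = 10 sin(30°).
The full chord = 2 × 10 × sin(30°) = 10.

10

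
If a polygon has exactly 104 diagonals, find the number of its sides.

Using d = n(n - 3)/2, we solve 104 = n(n - 3)/2.
So n(n - 3) = 208.
Testing n = 16: 16 * 13 = 208 = 208. Correct.
The polygon has 16 sides.

16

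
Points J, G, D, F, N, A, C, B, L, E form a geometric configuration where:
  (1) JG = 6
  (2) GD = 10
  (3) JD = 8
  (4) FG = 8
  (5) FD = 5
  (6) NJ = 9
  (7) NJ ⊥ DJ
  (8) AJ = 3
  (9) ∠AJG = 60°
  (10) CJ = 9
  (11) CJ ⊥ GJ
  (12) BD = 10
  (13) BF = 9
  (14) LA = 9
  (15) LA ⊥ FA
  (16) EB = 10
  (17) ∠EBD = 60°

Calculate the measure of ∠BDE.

Step 1: By the law of cosines on triangle DBE: DE² = 10² + 10² − 2·10·10·cos(60°) = 100, so DE = 10.
Step 2: By the inverse law of cosines on triangle BDE: cos(∠BDE) = (10² + 10² − 10²) / (2·10·10) = 100/200 = 0.5, so ∠BDE = 60°.

Therefore, the measure of angle ∠BDE = 60°.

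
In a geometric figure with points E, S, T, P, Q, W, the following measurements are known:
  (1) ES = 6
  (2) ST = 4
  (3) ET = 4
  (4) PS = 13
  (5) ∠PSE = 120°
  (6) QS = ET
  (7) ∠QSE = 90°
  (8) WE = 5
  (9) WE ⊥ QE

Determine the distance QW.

From the given relations: QS = ET = 4.
Step 1: By the law of cosines on triangle ESQ: EQ² = 6² + 4² − 2·6·4·cos(90°) = 52, so EQ = 2·√13.
Step 2: By the law of cosines on triangle QEW: QW² = (2·√13)² + 5² − 2·2·√13·5·cos(90°) = 77, so QW = √77.

Therefore, the length of QW = √77.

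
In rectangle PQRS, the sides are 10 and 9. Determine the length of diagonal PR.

d = sqrt(10^2 + 9^2) = sqrt(181)

sqrt(181)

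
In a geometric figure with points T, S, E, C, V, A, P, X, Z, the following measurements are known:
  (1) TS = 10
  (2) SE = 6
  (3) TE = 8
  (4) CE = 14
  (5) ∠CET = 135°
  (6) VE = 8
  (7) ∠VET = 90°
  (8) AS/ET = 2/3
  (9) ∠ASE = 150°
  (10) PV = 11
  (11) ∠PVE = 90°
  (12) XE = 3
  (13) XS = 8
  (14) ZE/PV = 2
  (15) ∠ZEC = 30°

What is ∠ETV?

Step 1: By the law of cosines on triangle TEV: TV² = 8² + 8² − 2·8·8·cos(90°) = 128, so TV = 8·√2.
Step 2: By the inverse law of cosines on triangle ETV: cos(∠ETV) = (8² + (8·√2)² − 8²) / (2·8·8·√2) = 128/181.02 = 0.7071, so ∠ETV = 45°.

Therefore, the measure of angle ∠ETV = 45°.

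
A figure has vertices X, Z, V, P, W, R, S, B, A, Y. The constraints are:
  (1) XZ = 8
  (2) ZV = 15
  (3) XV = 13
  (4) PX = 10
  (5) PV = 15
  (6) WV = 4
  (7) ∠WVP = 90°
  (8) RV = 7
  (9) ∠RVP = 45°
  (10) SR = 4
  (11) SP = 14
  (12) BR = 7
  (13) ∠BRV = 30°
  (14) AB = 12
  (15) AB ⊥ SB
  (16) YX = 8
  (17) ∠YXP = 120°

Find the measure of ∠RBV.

Step 1: By the law of cosines on triangle BRV: BV² = 7² + 7² − 2·7·7·cos(30°) = 13.13, so BV ≈ 3.62.
Step 2: By the inverse law of cosines on triangle RBV: cos(∠RBV) = (7² + 3.62² − 7²) / (2·7·3.62) = 13.13/50.73 = 0.2588, so ∠RBV = 75°.

Therefore, the measure of angle ∠RBV = 75°.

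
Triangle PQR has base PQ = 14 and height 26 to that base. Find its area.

Area = (1/2)(14)(26) = 182

182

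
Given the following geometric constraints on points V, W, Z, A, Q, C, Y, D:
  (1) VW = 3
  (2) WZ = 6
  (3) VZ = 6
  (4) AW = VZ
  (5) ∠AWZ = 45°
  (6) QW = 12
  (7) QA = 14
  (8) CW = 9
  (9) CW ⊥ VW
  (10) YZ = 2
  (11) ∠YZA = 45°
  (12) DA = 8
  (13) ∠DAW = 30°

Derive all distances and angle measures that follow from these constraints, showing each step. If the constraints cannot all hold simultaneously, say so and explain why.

The constraints are consistent.

From the given relations:
  AW = VZ = 6

Step 1: From VW = 3, WC = 9, and ∠VWC = 90°, by the law of cosines:
  VC² = VW² + WC² - 2·VW·WC·cos(90°) = 9 + 81 - 0 = 90
  VC = 3·√10

Step 2: From WA = 6, AD = 8, and ∠WAD = 30°, by the law of cosines:
  WD² = WA² + AD² - 2·WA·AD·cos(30°) = 36 + 64 - 83.14 = 16.86
  WD ≈ 4.11

Step 3: From ZW = 6, WA = 6, and ∠ZWA = 45°, by the law of cosines:
  ZA² = ZW² + WA² - 2·ZW·WA·cos(45°) = 36 + 36 - 50.91 = 21.09
  ZA ≈ 4.59

Step 4: From VW = 3, VZ = 6, WZ = 6, by the inverse law of cosines:
  cos(∠WVZ) = (VW² + VZ² - WZ²) / (2·VW·VZ)
  ∠WVZ = 75.52°

Step 5: From WA = 6, WQ = 12, AQ = 14, by the inverse law of cosines:
  cos(∠AWQ) = (WA² + WQ² - AQ²) / (2·WA·WQ)
  ∠AWQ = 96.38°

Step 6: From WV = 3, WZ = 6, VZ = 6, by the inverse law of cosines:
  cos(∠VWZ) = (WV² + WZ² - VZ²) / (2·WV·WZ)
  ∠VWZ = 75.52°

Step 7: From ZV = 6, ZW = 6, VW = 3, by the inverse law of cosines:
  cos(∠VZW) = (ZV² + ZW² - VW²) / (2·ZV·ZW)
  ∠VZW = 28.96°

Step 8: From AQ = 14, AW = 6, QW = 12, by the inverse law of cosines:
  cos(∠QAW) = (AQ² + AW² - QW²) / (2·AQ·AW)
  ∠QAW = 58.41°

Step 9: From QA = 14, QW = 12, AW = 6, by the inverse law of cosines:
  cos(∠AQW) = (QA² + QW² - AW²) / (2·QA·QW)
  ∠AQW = 25.21°

Step 10: From AZ = 4.59, ZY = 2, and ∠AZY = 45°, by the law of cosines:
  AY² = AZ² + ZY² - 2·AZ·ZY·cos(45°) = 21.09 + 4 - 12.99 = 12.1
  AY ≈ 3.48

Step 11: From VC = 3·√10, VW = 3, CW = 9, by the inverse law of cosines:
  cos(∠CVW) = (VC² + VW² - CW²) / (2·VC·VW)
  ∠CVW = 71.57°

Step 12: From WA = 6, WD = 4.11, AD = 8, by the inverse law of cosines:
  cos(∠AWD) = (WA² + WD² - AD²) / (2·WA·WD)
  ∠AWD = 103.06°

Step 13: From ZA = 4.59, ZW = 6, AW = 6, by the inverse law of cosines:
  cos(∠AZW) = (ZA² + ZW² - AW²) / (2·ZA·ZW)
  ∠AZW = 67.5°

Step 14: From AW = 6, AZ = 4.59, WZ = 6, by the inverse law of cosines:
  cos(∠WAZ) = (AW² + AZ² - WZ²) / (2·AW·AZ)
  ∠WAZ = 67.5°

Step 15: From CV = 3·√10, CW = 9, VW = 3, by the inverse law of cosines:
  cos(∠VCW) = (CV² + CW² - VW²) / (2·CV·CW)
  ∠VCW = 18.43°

Step 16: From DA = 8, DW = 4.11, AW = 6, by the inverse law of cosines:
  cos(∠ADW) = (DA² + DW² - AW²) / (2·DA·DW)
  ∠ADW = 46.94°

Step 17: From AY = 3.48, AZ = 4.59, YZ = 2, by the inverse law of cosines:
  cos(∠YAZ) = (AY² + AZ² - YZ²) / (2·AY·AZ)
  ∠YAZ = 23.99°

Step 18: From YA = 3.48, YZ = 2, AZ = 4.59, by the inverse law of cosines:
  cos(∠AYZ) = (YA² + YZ² - AZ²) / (2·YA·YZ)
  ∠AYZ = 111.01°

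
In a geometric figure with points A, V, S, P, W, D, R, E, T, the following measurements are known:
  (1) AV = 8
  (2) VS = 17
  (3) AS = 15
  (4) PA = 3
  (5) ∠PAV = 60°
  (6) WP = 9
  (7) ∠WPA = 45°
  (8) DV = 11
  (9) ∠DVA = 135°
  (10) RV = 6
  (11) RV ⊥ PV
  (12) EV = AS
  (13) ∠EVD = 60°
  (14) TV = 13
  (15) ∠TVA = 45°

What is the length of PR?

Step 1: By the law of cosines on triangle VAP: VP² = 8² + 3² − 2·8·3·cos(60°) = 49, so VP = 7.
Step 2: By the law of cosines on triangle PVR: PR² = 7² + 6² − 2·7·6·cos(90°) = 85, so PR = √85.

Therefore, the length of PR = √85.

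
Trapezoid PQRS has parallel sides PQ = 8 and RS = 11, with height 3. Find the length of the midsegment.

The midsegment of a trapezoid = (base1 + base2) / 2
midsegment = (8 + 11) / 2
midsegment = 19 / 2
midsegment = 19/2

19/2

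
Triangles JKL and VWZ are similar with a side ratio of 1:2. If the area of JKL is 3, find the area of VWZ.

For similar figures, the area ratio equals the square of the side ratio.
Side ratio (JKL to VWZ) = 1:2, so area ratio = 1^2:2^2 = 1:4.
If the area of JKL is 3, then the area of VWZ = 3 * (4/1) = 12.

12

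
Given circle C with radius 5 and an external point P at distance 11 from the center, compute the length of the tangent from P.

tangent = √(d² - r²) = √(11² - 5²) = √(121 - 25) = √96 = 4*sqrt(6)

4*sqrt(6)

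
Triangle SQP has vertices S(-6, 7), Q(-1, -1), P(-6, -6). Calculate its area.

The Shoelace formula computes the area from vertex coordinates by summing cross products.
For vertices (-6,7), (-1,-1), (-6,-6):
Signed sum = -6*-1 - -1*7 + -1*-6 - -6*-1 + -6*7 - -6*-6
= 13 + 0 + -78 = -65
Area = (1/2)|-65| = 65/2.

65/2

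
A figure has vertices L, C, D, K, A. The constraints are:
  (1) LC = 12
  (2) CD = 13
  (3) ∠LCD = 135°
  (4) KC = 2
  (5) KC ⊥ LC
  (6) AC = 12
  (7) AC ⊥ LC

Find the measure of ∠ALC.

Step 1: By the law of cosines on triangle LCA: LA² = 12² + 12² − 2·12·12·cos(90°) = 288, so LA = 12·√2.
Step 2: By the inverse law of cosines on triangle ALC: cos(∠ALC) = ((12·√2)² + 12² − 12²) / (2·12·√2·12) = 288/407.29 = 0.7071, so ∠ALC = 45°.

Therefore, the measure of angle ∠ALC = 45°.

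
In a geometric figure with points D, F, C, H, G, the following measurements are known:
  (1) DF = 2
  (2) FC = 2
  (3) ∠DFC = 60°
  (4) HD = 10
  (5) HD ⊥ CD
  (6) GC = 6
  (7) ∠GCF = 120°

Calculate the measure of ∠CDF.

Step 1: By the law of cosines on triangle DFC: DC² = 2² + 2² − 2·2·2·cos(60°) = 4, so DC = 2.
Step 2: By the inverse law of cosines on triangle CDF: cos(∠CDF) = (2² + 2² − 2²) / (2·2·2) = 4/8 = 0.5, so ∠CDF = 60°.

Therefore, the measure of angle ∠CDF = 60°.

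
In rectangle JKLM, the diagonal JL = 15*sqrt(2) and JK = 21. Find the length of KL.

The diagonal of a rectangle forms a right triangle with the two sides.
Rearranging the Pythagorean theorem: missing side = sqrt(d^2 - known^2).
= sqrt(450 - 441) = sqrt(9) = 3.

3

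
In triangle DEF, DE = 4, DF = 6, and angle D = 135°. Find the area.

When two sides and the included angle are known, the area formula is (1/2)ab sin(C).
The height from one side to the opposite vertex is 6 sin(135°) = 3*sqrt(2).
Area = (1/2) * 4 * 3*sqrt(2) = 6*sqrt(2).

6*sqrt(2)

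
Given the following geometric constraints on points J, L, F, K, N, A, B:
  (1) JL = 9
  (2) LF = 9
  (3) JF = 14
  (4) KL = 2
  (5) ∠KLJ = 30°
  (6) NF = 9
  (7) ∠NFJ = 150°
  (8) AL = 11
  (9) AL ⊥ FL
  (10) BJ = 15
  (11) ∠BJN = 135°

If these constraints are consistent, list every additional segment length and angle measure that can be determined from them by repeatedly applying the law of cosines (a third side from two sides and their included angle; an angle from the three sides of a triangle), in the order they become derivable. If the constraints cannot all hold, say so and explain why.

The constraints are consistent. Derivable facts, in order:
After 1 step:
- FA ≈ 14.21
- JK ≈ 7.34
- JN ≈ 22.25
- ∠FJL = 38.94°
- ∠FLJ = 102.12°
- ∠JFL = 38.94°
After 2 steps:
- NB ≈ 34.53
- ∠AFL = 50.71°
- ∠FAL = 39.29°
- ∠FJN = 11.67°
- ∠FNJ = 18.33°
- ∠JKL = 142.17°
- ∠KJL = 7.83°
After 3 steps:
- ∠BNJ = 17.89°
- ∠JBN = 27.11°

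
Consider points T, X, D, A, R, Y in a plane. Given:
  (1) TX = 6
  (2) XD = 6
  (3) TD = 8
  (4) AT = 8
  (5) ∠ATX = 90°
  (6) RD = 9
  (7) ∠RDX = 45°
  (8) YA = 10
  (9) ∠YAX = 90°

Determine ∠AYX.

Step 1: By the law of cosines on triangle XTA: XA² = 6² + 8² − 2·6·8·cos(90°) = 100, so XA = 10.
Step 2: By the law of cosines on triangle YAX: YX² = 10² + 10² − 2·10·10·cos(90°) = 200, so YX = 10·√2.
Step 3: By the inverse law of cosines on triangle AYX: cos(∠AYX) = (10² + (10·√2)² − 10²) / (2·10·10·√2) = 200/282.84 = 0.7071, so ∠AYX = 45°.

Therefore, the measure of angle ∠AYX = 45°.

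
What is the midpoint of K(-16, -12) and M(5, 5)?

M = ((x₁ + x₂)/2, (y₁ + y₂)/2)
= ((-16 + 5)/2, (-12 + 5)/2)
= (-11/2, -7/2) = (-11/2, -7/2)

(-11/2, -7/2)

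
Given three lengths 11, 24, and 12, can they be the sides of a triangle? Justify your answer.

No.
The triangle inequality is violated: 11 + 12 = 23 ≤ 24.
These lengths cannot form a triangle.

No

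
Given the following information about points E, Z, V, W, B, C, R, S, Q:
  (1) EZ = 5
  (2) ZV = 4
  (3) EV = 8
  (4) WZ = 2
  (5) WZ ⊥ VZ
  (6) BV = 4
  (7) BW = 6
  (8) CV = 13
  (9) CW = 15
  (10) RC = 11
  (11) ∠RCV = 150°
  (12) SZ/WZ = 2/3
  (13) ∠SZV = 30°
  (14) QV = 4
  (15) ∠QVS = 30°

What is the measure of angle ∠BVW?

Step 1: By the law of cosines on triangle VZW: VW² = 4² + 2² − 2·4·2·cos(90°) = 20, so VW = 2·√5.
Step 2: By the inverse law of cosines on triangle BVW: cos(∠BVW) = (4² + (2·√5)² − 6²) / (2·4·2·√5) = 0/35.78 = 0, so ∠BVW = 90°.

Therefore, the measure of angle ∠BVW = 90°.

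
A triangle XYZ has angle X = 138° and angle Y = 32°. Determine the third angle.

The interior angles sum to 180°: angle Z = 180 - 138 - 32 = 10°.
The triangle is obtuse (angles 138°, 32°, 10°).

10 degrees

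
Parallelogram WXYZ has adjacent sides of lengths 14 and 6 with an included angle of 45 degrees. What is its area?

Area = 14 * 6 * sin(45°) = 84 * sqrt(2)/2 = 42*sqrt(2)

42*sqrt(2)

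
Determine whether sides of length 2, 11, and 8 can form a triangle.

No.
The triangle inequality is violated: 2 + 8 = 10 ≤ 11.
These lengths cannot form a triangle.

No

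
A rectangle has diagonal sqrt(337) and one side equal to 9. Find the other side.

The diagonal of a rectangle forms a right triangle with the two sides.
Rearranging the Pythagorean theorem: missing side = sqrt(d^2 - known^2).
= sqrt(337 - 81) = sqrt(256) = 16.

16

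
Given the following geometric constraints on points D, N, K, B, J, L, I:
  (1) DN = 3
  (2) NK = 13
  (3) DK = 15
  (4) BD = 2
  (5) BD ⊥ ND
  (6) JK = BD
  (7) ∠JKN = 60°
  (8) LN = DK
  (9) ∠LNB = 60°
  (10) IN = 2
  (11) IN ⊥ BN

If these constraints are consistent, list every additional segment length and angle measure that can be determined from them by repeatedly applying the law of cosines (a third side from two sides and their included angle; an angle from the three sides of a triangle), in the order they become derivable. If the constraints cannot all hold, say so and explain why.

The constraints are consistent. Derivable facts, in order:
After 1 step:
- NB = √13
- NJ = 7·√3
- ∠DKN = 9.18°
- ∠DNK = 127.05°
- ∠KDN = 43.76°
After 2 steps:
- BI = √17
- BL ≈ 13.56
- ∠BND = 33.69°
- ∠DBN = 56.31°
- ∠JNK = 8.21°
- ∠KJN = 111.79°
After 3 steps:
- ∠BIN = 60.98°
- ∠BLN = 13.31°
- ∠IBN = 29.02°
- ∠LBN = 106.69°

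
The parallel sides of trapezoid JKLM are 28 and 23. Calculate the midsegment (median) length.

midsegment = (28 + 23) / 2 = 51 / 2 = 51/2

51/2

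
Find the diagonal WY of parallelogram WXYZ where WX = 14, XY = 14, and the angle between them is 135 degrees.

Law of cosines: d^2 = 14^2 + 14^2 - 2(14)(14)cos(135°) = 196*sqrt(2) + 392, so d = 14*sqrt(sqrt(2) + 2).

14*sqrt(sqrt(2) + 2)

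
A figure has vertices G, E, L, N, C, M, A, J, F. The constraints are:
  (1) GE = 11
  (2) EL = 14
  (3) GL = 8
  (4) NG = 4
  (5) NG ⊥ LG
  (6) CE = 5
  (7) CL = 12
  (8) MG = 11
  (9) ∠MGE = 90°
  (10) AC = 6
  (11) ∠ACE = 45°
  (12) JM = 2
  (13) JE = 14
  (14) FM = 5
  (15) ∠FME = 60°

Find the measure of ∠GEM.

Step 1: By the law of cosines on triangle EGM: EM² = 11² + 11² − 2·11·11·cos(90°) = 242, so EM = 11·√2.
Step 2: By the inverse law of cosines on triangle GEM: cos(∠GEM) = (11² + (11·√2)² − 11²) / (2·11·11·√2) = 242/342.24 = 0.7071, so ∠GEM = 45°.

Therefore, the measure of angle ∠GEM = 45°.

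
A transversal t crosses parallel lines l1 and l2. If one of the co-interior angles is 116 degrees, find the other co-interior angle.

Co-interior angles sum to 180: 180 - 116 = 64 degrees.

64 degrees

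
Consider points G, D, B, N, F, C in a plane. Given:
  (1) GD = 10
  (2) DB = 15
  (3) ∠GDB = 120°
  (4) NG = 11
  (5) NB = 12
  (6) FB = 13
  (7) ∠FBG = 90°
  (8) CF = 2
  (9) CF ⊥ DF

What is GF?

Step 1: By the law of cosines on triangle BDG: BG² = 15² + 10² − 2·15·10·cos(120°) = 475, so BG = 5·√19.
Step 2: By the law of cosines on triangle GBF: GF² = (5·√19)² + 13² − 2·5·√19·13·cos(90°) = 644, so GF = 2·√161.

Therefore, the length of GF = 2·√161.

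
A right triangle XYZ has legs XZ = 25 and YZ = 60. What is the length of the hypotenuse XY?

By the Pythagorean theorem: XY^2 = XZ^2 + YZ^2
XY^2 = 25^2 + 60^2 = 625 + 3600 = 4225
XY = sqrt(4225) = 65

65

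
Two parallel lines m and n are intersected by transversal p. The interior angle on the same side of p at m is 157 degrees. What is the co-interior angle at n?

Co-interior angles (same-side interior) formed by parallel lines and a transversal are supplementary (sum to 180 degrees).
The given angle is 157 degrees.
The co-interior angle = 180 - 157 = 23 degrees.

23 degrees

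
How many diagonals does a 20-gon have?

Each of the 20 vertices connects to 17 non-adjacent vertices via diagonals.
Total connections = 20 × 17 = 340, but each diagonal is counted twice.
Number of diagonals = 340 / 2 = 170.

170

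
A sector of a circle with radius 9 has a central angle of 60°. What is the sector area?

Sector area = π(9²)(1/6) = 27*pi/2

27*pi/2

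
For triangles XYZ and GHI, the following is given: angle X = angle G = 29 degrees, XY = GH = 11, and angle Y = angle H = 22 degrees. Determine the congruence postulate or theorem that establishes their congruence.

Consider the given information: angle X = angle G = 29 degrees, XY = GH = 11, and angle Y = angle H = 22 degrees
This is not SSS or SAS: SSS requires all three pairs of sides, but we don't have that. SAS requires two sides and the included angle between them.
The correct criterion is ASA. Two pairs of corresponding angles and the included side are equal (Angle-Side-Angle).

ASA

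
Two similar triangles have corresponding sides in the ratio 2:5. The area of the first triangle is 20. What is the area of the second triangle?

Area ratio = (2/5)^2 = 4/25. Area of the second triangle = 20 * 25/4 = 125.

125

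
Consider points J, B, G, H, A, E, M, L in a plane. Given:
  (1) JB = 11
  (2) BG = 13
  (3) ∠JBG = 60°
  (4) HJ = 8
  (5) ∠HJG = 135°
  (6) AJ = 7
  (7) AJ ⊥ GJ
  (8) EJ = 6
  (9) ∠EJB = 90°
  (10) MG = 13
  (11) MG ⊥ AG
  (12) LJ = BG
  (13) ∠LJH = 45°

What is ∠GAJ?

Step 1: By the law of cosines on triangle JBG: JG² = 11² + 13² − 2·11·13·cos(60°) = 147, so JG = 7·√3.
Step 2: By the law of cosines on triangle AJG: AG² = 7² + (7·√3)² − 2·7·7·√3·cos(90°) = 196, so AG = 14.
Step 3: By the inverse law of cosines on triangle GAJ: cos(∠GAJ) = (14² + 7² − (7·√3)²) / (2·14·7) = 98/196 = 0.5, so ∠GAJ = 60°.

Therefore, the measure of angle ∠GAJ = 60°.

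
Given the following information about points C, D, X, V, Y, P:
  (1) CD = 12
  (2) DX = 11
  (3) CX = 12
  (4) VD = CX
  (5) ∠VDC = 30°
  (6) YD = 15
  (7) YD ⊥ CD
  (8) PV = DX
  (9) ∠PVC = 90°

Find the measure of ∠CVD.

From the given relations: VD = CX = 12.
Step 1: By the law of cosines on triangle VDC: VC² = 12² + 12² − 2·12·12·cos(30°) = 38.58, so VC ≈ 6.21.
Step 2: By the inverse law of cosines on triangle CVD: cos(∠CVD) = (6.21² + 12² − 12²) / (2·6.21·12) = 38.58/149.08 = 0.2588, so ∠CVD = 75°.

Therefore, the measure of angle ∠CVD = 75°.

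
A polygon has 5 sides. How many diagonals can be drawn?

Each of the 5 vertices connects to 2 non-adjacent vertices via diagonals.
Total connections = 5 × 2 = 10, but each diagonal is counted twice.
Number of diagonals = 10 / 2 = 5.

5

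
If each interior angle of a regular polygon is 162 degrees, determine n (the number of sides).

Exterior angle = 180 - 162 = 18. n = 360 / 18 = 20.

20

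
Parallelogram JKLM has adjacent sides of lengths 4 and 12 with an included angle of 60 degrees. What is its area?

The area of a parallelogram equals the product of two adjacent sides times the sine of the included angle.
This is because the height equals 12 * sin(60°) = 6*sqrt(3).
Area = 4 * 6*sqrt(3) = 24*sqrt(3)

24*sqrt(3)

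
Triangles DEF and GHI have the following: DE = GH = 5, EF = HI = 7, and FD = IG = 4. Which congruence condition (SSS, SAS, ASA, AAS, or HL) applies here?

The given information matches SSS: All three pairs of corresponding sides are equal (Side-Side-Side).

SSS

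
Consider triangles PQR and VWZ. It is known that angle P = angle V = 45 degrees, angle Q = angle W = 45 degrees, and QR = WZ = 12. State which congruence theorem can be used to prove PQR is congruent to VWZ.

The given information provides:
angle P = angle V = 45 degrees, angle Q = angle W = 45 degrees, and QR = WZ = 12
This matches the AAS congruence theorem.
Two pairs of corresponding angles and a non-included side are equal (Angle-Angle-Side).

AAS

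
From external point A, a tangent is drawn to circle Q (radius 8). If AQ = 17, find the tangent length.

The tangent, radius, and line from the external point to the center form a right triangle.
The right angle is where the tangent meets the radius.
By the Pythagorean theorem: tangent² + 8² = 17²
tangent² = 289 - 64 = 225
tangent = 15

15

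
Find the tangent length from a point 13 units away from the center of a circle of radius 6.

tangent = √(d² - r²) = √(13² - 6²) = √(169 - 36) = √133 = sqrt(133)

sqrt(133)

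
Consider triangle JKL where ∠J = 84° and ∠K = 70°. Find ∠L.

angle L = 180 - 84 - 70 = 26 degrees.

26 degrees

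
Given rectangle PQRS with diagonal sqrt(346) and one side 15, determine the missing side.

b = sqrt(d^2 - a^2) = sqrt(346 - 225) = sqrt(121) = 11

11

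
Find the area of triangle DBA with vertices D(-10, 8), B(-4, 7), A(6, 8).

The Shoelace formula computes the area from vertex coordinates by summing cross products.
For vertices (-10,8), (-4,7), (6,8):
Signed sum = -10*7 - -4*8 + -4*8 - 6*7 + 6*8 - -10*8
= -38 + -74 + 128 = 16
Area = (1/2)|16| = 8.

8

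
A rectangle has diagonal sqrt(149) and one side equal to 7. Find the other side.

b = sqrt(d^2 - a^2) = sqrt(149 - 49) = sqrt(100) = 10

10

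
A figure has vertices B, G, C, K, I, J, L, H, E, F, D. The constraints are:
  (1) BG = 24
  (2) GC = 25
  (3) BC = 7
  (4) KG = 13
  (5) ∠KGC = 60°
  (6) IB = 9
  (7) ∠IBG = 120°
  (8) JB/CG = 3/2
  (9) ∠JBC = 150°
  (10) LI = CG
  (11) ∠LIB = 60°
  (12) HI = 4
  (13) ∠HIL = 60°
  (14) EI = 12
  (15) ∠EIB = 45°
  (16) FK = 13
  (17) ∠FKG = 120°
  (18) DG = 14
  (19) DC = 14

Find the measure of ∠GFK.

Step 1: By the law of cosines on triangle FKG: FG² = 13² + 13² − 2·13·13·cos(120°) = 507, so FG = 13·√3.
Step 2: By the inverse law of cosines on triangle GFK: cos(∠GFK) = ((13·√3)² + 13² − 13²) / (2·13·√3·13) = 507/585.43 = 0.866, so ∠GFK = 30°.

Therefore, the measure of angle ∠GFK = 30°.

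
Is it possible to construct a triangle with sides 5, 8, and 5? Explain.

Check all three triangle inequalities:
5 + 8 = 13 > 5 ✓
5 + 5 = 10 > 8 ✓
8 + 5 = 13 > 5 ✓
All conditions hold, so these sides form a valid triangle.

Yes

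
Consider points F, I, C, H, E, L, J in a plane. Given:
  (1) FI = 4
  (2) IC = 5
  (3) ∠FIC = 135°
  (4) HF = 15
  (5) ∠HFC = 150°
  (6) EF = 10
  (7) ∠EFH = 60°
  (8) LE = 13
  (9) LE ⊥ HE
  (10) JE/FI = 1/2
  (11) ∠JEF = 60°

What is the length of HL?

Step 1: By the law of cosines on triangle EFH: EH² = 10² + 15² − 2·10·15·cos(60°) = 175, so EH = 5·√7.
Step 2: By the law of cosines on triangle HEL: HL² = (5·√7)² + 13² − 2·5·√7·13·cos(90°) = 344, so HL = 2·√86.

Therefore, the length of HL = 2·√86.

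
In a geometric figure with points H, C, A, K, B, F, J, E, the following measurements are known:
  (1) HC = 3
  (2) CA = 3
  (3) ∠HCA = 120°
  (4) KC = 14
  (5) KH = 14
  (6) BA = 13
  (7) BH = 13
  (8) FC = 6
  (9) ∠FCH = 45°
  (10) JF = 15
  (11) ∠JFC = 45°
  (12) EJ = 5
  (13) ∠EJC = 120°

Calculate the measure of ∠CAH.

Step 1: By the law of cosines on triangle ACH: AH² = 3² + 3² − 2·3·3·cos(120°) = 27, so AH = 3·√3.
Step 2: By the inverse law of cosines on triangle CAH: cos(∠CAH) = (3² + (3·√3)² − 3²) / (2·3·3·√3) = 27/31.18 = 0.866, so ∠CAH = 30°.

Therefore, the measure of angle ∠CAH = 30°.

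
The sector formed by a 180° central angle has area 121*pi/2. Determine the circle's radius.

Sector area A = πr² × θ/360, so r² = 360A / (πθ).
r² = 360 × 121*pi/2 / (π × 180)
r² = 121
r = 11

11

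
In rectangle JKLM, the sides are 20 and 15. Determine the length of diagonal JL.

A rectangle's diagonal splits it into two right triangles, with the diagonal as the hypotenuse.
By the Pythagorean theorem, d^2 = 20^2 + 15^2 = 625.
Therefore d = sqrt(625) = 25.

25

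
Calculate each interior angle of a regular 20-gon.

Each interior angle of a regular n-gon is (n - 2) * 180 / n.
For n = 20: (20 - 2) * 180 / 20 = 3240/20 = 162 degrees.

162 degrees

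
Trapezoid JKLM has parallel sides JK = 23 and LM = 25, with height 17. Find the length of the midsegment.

midsegment = (23 + 25) / 2 = 48 / 2 = 24

24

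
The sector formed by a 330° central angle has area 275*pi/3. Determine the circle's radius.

Sector area A = πr² × θ/360, so r² = 360A / (πθ).
r² = 360 × 275*pi/3 / (π × 330)
r² = 100
r = 10

10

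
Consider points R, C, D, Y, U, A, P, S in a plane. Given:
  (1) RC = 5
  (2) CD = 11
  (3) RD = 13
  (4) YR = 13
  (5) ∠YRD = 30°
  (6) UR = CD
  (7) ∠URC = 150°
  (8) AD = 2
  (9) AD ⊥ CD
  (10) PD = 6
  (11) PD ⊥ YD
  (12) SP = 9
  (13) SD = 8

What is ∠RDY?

Step 1: By the law of cosines on triangle DRY: DY² = 13² + 13² − 2·13·13·cos(30°) = 45.28, so DY ≈ 6.73.
Step 2: By the inverse law of cosines on triangle RDY: cos(∠RDY) = (13² + 6.73² − 13²) / (2·13·6.73) = 45.28/174.96 = 0.2588, so ∠RDY = 75°.

Therefore, the measure of angle ∠RDY = 75°.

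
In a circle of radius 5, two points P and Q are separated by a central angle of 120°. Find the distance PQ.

Drop a perpendicular from the center to the chord, bisecting both the chord and the central angle.
Each half-chord = r sin(θ/2) = 5 sin(60°).
The full chord = 2 × 5 × sin(60°) = 5*sqrt(3).

5*sqrt(3)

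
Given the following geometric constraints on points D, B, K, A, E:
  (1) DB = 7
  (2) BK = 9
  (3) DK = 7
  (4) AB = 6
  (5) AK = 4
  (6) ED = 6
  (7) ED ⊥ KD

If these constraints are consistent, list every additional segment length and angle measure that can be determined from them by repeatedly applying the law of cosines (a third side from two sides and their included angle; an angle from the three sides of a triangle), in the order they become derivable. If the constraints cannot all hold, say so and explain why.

The constraints are consistent. Derivable facts, in order:
After 1 step:
- KE = √85
- ∠ABK = 20.74°
- ∠AKB = 32.09°
- ∠BAK = 127.17°
- ∠BDK = 80.01°
- ∠BKD = 49.99°
- ∠DBK = 49.99°
After 2 steps:
- ∠DEK = 49.4°
- ∠DKE = 40.6°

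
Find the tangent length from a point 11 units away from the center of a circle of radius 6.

The tangent, radius, and line from the external point to the center form a right triangle.
The right angle is where the tangent meets the radius.
By the Pythagorean theorem: tangent² + 6² = 11²
tangent² = 121 - 36 = 85
tangent = sqrt(85)

sqrt(85)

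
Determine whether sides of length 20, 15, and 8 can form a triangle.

For three segments to close into a triangle, no single side can be as long as the other two combined.
The longest side is 20, and 8 + 15 = 23 > 20.
A triangle can be formed.

Yes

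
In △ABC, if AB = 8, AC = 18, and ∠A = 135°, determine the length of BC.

When two sides and the included angle are known, the law of cosines gives the third side.
c^2 = a^2 + b^2 - 2ab cos(C) generalizes the Pythagorean theorem to non-right triangles.
Here: BC^2 = 64 + 324 - 288*(-sqrt(2)/2) = 144*sqrt(2) + 388
BC = 2*sqrt(36*sqrt(2) + 97)

2*sqrt(36*sqrt(2) + 97)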